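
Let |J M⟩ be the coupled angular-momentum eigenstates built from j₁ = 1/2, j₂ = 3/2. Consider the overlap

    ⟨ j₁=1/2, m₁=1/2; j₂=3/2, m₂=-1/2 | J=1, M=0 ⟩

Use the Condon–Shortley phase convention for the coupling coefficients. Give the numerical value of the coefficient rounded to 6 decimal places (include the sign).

j₁+j₂−J=1  J+j₁−j₂=0  J−j₁+j₂=2  j₁+j₂+J+1=4
(j₁±m₁, j₂±m₂, J±M) = (1,0,1,2,1,1)
P² = 1/2
sum k=0..0:
  [0] +1/1 = 1
S = 1
C² = P²·S² = 1/2 ; C = +0.707107

+0.707107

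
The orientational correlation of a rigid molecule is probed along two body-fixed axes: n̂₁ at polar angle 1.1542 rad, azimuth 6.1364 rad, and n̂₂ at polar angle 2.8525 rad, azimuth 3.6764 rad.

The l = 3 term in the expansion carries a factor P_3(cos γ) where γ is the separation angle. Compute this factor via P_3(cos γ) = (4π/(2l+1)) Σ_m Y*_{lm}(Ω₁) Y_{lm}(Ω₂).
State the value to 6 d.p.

0.371207

Expand P_3 via completeness: Σ_{m} conj(Y_{3,m}) at Ω₁ times Y_{3,m} at Ω₂ —
  m=-3: Y*=+0.288627-0.136005i  Y=+0.000325+0.009661i  product +0.001408+0.002744i
  m=-2: Y*=+0.331036-0.100074i  Y=-0.038251+0.069821i  product -0.005675+0.026941i
  m=-1: Y*=-0.053002+0.007836i  Y=-0.284861+0.168750i  product +0.013776-0.011176i
  m=+0: Y*=-0.329388-0.000000i  Y=-0.570030+0.000000i  product +0.187761+0.000000i
  m=+1: Y*=+0.053002+0.007836i  Y=+0.284861+0.168750i  product +0.013776+0.011176i
  m=+2: Y*=+0.331036+0.100074i  Y=-0.038251-0.069821i  product -0.005675-0.026941i
  m=+3: Y*=-0.288627-0.136005i  Y=-0.000325+0.009661i  product +0.001408-0.002744i
Total Σ_m = +0.206778-0.000000i. Multiply by 1.795196: +0.371207-0.000000i. P_3(cos γ) = 0.371207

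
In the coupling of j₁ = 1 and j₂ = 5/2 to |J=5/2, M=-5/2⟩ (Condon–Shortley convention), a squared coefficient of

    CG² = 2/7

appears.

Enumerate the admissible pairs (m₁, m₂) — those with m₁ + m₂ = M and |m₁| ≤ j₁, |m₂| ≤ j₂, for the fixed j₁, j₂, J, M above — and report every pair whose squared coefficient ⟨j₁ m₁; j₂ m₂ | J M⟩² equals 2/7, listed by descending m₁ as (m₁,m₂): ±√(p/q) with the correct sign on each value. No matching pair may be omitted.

Admissible pairs with m₁+m₂ = M = -5/2: (-1,-3/2), (0,-5/2)
  (m₁,m₂)=(0,-5/2): CG² = 5/7, CG = +√(5/7)
  (m₁,m₂)=(-1,-3/2): CG² = 2/7, CG = −√(2/7)   ← matches the target
Pairs with CG² = 2/7: (-1,-3/2): −√(2/7)

(-1,-3/2): −√(2/7)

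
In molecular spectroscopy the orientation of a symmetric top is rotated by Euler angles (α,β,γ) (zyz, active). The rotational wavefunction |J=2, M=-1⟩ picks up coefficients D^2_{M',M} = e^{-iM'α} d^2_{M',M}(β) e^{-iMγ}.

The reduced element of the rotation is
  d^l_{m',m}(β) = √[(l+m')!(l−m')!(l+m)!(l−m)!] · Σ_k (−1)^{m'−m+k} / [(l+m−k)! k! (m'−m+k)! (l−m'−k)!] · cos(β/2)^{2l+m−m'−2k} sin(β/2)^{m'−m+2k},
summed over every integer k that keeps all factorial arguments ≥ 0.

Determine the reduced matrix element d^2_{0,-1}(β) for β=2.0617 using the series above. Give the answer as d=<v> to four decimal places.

d^2_{0,-1}(β=2.0617) via the finite sum:
c=cos(2.061700/2)=0.514090, s=sin(2.061700/2)=0.857736; N=√[2·2·1·6]=4.898979
k∈{0,1} keeps every argument non-negative
  k=0: (−1)^1·4.8990/(2)·0.5141^3·0.8577^1 = -0.285461
  k=1: (−1)^2·4.8990/(2)·0.5141^1·0.8577^3 = +0.794650
d^2_{0,-1}(2.0617) = -0.285461 +0.794650 = +0.509189

d=0.5092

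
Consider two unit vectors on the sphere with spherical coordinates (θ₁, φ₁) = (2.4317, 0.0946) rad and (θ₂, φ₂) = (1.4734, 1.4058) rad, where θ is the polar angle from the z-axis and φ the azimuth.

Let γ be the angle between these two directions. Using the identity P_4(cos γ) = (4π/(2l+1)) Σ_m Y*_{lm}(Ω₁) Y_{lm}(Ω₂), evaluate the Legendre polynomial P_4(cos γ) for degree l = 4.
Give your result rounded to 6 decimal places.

Expand P_4 via completeness: Σ_{m} conj(Y_{4,m}) at Ω₁ times Y_{4,m} at Ω₂ —
  term(m=-4) = +0.017600+0.029872i   from Y*(Ω₁)=+0.074201+0.029499i, Y(Ω₂)=+0.343021+0.266212i
  term(m=-3) = +0.022152-0.022446i   from Y*(Ω₁)=-0.252305-0.073590i, Y(Ω₂)=-0.056999+0.105591i
  term(m=-2) = +0.115538+0.066029i   from Y*(Ω₁)=+0.422393+0.080884i, Y(Ω₂)=+0.292731+0.100265i
  term(m=-1) = +0.008277-0.031166i   from Y*(Ω₁)=-0.238983-0.022675i, Y(Ω₂)=-0.022063+0.132503i
  term(m=+0) = -0.081433-0.000000i   from Y*(Ω₁)=-0.283069-0.000000i, Y(Ω₂)=+0.287678+0.000000i
  term(m=+1) = +0.008277+0.031166i   from Y*(Ω₁)=+0.238983-0.022675i, Y(Ω₂)=+0.022063+0.132503i
  term(m=+2) = +0.115538-0.066029i   from Y*(Ω₁)=+0.422393-0.080884i, Y(Ω₂)=+0.292731-0.100265i
  term(m=+3) = +0.022152+0.022446i   from Y*(Ω₁)=+0.252305-0.073590i, Y(Ω₂)=+0.056999+0.105591i
  term(m=+4) = +0.017600-0.029872i   from Y*(Ω₁)=+0.074201-0.029499i, Y(Ω₂)=+0.343021-0.266212i
Accumulated sum +0.245700-0.000000i; after 4π/(2l+1) scaling, +0.343061-0.000000i ⇒ P_4 = 0.343061

0.343061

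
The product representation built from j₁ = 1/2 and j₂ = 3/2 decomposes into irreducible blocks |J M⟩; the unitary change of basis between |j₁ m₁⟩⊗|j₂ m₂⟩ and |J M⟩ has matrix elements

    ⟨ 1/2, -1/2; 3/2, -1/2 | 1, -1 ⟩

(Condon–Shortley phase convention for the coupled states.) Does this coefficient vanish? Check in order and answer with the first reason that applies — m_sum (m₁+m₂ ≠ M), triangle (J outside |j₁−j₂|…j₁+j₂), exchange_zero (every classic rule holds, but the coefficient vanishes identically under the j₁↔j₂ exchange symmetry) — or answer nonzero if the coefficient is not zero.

nonzero

m-sum: m₁+m₂ = -1/2+(-1/2) = -1, M = -1  ✓
triangle: |j₁−j₂| = 1 ≤ J = 1 ≤ j₁+j₂ = 2  ✓
exchange: j₁≠j₂ or m₁≠m₂ — the exchange symmetry imposes no constraint here
value check: CG = −√(1/4) = -0.500000 ≠ 0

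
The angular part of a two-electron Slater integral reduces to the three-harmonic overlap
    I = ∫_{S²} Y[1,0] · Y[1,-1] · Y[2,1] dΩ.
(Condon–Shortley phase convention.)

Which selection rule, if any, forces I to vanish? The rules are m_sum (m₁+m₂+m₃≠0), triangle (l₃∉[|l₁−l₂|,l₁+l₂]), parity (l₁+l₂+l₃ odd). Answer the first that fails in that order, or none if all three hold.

m₁+m₂+m₃ = 0 − 1 + 1 = 0  ✓
triangle: |1−1|=0 ≤ l₃=2 ≤ 1+1=2  ✓
parity: l₁+l₂+l₃ = 4 is even  ✓

none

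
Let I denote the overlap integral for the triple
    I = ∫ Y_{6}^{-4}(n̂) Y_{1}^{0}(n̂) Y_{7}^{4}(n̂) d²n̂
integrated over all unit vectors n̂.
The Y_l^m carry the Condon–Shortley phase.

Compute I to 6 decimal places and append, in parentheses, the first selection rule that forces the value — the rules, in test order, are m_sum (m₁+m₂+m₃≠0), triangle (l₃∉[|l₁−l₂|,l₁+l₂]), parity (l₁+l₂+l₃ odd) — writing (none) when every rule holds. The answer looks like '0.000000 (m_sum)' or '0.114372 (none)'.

m-sum 0 ✓  L=14 even ✓  5≤7≤7 ✓
Π(2lᵢ+1) = 13×3×15 = 585
triangle coeff Δ(6,1,7) = 1/1365
Σ_t [0,0]: t=0:+1/518400 = 1/518400
(3j)²=7/195 [(6 1 7; 0 0 0)], sign=-1
Σ_t [0,0]: t=0:+1/7257600 = 1/7257600
(3j)²=11/455 [(6 1 7; -4 0 4)], sign=-1
⇒ 4πI² = 33/65
I = (+1)√(33/65/(4π)) = 0.20099968
No selection rule forces the value: the integral is nonzero (none).

0.201000 (none)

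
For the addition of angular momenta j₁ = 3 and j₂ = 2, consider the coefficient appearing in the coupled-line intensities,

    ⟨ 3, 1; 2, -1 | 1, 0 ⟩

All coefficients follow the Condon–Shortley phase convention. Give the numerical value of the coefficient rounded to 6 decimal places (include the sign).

-0.478091  (= −√(8/35))

√[3·4!2!0!/7! · 4!2!1!3!1!1!] = √(288/35)
  +(−1)^1/∏(1,3,1,0,1,0)! = -1/6  (running -1/6)
⟨..|..⟩ = √(288/35)·(-1/6) = -0.478091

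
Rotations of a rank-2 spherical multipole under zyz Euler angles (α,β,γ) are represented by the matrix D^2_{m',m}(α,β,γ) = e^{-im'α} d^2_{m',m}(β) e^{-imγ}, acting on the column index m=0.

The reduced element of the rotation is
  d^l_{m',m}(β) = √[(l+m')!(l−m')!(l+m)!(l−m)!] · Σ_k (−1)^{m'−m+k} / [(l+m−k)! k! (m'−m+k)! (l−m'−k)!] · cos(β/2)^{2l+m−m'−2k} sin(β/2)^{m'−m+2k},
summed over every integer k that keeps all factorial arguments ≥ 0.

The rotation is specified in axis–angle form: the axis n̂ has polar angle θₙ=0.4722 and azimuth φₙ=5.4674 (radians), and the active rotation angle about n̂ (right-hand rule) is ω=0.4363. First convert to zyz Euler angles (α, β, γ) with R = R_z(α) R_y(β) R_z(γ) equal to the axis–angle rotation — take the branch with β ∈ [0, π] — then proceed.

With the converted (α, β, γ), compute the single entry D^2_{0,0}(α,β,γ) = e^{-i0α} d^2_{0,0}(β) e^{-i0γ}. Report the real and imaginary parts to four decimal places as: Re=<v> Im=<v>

Axis–angle → zyz. n̂ = (sinθₙcosφₙ, sinθₙsinφₙ, cosθₙ) = (+0.311705, -0.331248, +0.890570), ω = 0.4363.
R = I cosω + sinω [n̂]ₓ + (1−cosω) n̂n̂ᵀ gives
  R = [+0.915423, -0.386017, -0.113977; +0.366672, +0.916600, -0.159358; +0.165987, +0.104088, +0.980619]
β = atan2(√(R₁₃²+R₂₃²), R₃₃) = 0.197199; α = atan2(R₂₃, R₁₃) mod 2π = 4.091517; γ = atan2(R₃₂, −R₃₁) mod 2π = 2.581495
Split into d^2_{0,0}(β=0.1972) × two z-phases.
c=cos(0.197199/2)=0.995143, s=sin(0.197199/2)=0.098440; N=√[2·2·2·2]=4.000000
k: max(0,(0)−(0))=0 … min(2+(0),2−(0))=2
  k=0: (−1)^0·4.0000/(4)·0.9951^4·0.0984^0 = +0.980713
  k=1: (−1)^1·4.0000/(1)·0.9951^2·0.0984^2 = -0.038386
  k=2: (−1)^2·4.0000/(4)·0.9951^0·0.0984^4 = +0.000094
d^2_{0,0}(0.1972) = +0.980713 -0.038386 +0.000094 = +0.942421
Phases: e^{-i·(0)·4.0915}=+1.000000+0.000000i, e^{-i·(0)·2.5815}=+1.000000+0.000000i ⇒ D=+0.942421+0.000000i

Re=0.9424 Im=0.0000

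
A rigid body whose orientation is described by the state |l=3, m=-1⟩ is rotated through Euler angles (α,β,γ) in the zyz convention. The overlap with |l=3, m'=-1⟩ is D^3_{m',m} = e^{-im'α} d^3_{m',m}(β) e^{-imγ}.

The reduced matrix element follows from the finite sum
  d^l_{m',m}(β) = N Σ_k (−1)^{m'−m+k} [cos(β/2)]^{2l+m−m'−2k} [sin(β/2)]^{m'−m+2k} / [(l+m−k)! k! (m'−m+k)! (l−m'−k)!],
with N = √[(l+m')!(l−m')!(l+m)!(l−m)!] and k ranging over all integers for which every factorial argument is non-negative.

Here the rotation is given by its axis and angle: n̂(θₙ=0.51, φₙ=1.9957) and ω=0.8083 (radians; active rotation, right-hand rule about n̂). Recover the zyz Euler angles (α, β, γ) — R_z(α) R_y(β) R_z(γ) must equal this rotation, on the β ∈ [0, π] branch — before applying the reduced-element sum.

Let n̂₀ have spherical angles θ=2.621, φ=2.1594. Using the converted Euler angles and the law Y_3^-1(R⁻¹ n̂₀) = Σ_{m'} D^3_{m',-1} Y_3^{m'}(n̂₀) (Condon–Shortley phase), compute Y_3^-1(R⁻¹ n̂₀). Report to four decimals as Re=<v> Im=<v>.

Re=0.2399 Im=-0.3239

Axis–angle → zyz. n̂ = (sinθₙcosφₙ, sinθₙsinφₙ, cosθₙ) = (-0.201243, +0.444768, +0.872745), ω = 0.8083.
R = I cosω + sinω [n̂]ₓ + (1−cosω) n̂n̂ᵀ gives
  R = [+0.703254, -0.658775, +0.267299; +0.603412, +0.751908, +0.265571; -0.375936, -0.025472, +0.926295]
β = atan2(√(R₁₃²+R₂₃²), R₃₃) = 0.386337; α = atan2(R₂₃, R₁₃) mod 2π = 0.782154; γ = atan2(R₃₂, −R₃₁) mod 2π = 6.215532
Need the full column D^3_{m',-1} for m'=−3..3 at α=0.7822, β=0.3863, γ=6.2155.
cos(β/2)=0.981401, sin(β/2)=0.191970
d^3_{-3,-1}: single k=2 term ⇒ +0.132402;  D = -0.086105+0.100580i
d^3_{-2,-1}: k∈[1..2] ⇒ +0.552668 -0.042293 = +0.510376;  D = +0.037805+0.508973i
d^3_{-1,-1}: k∈[0..2] ⇒ +0.893467 -0.273489 +0.007848 = +0.627826;  D = +0.474272+0.411377i
d^3_{0,-1}: k∈[0..2] ⇒ -0.605418 +0.069494 -0.000886 = -0.536810;  D = -0.535582+0.036289i
d^3_{1,-1}: k∈[0..2] ⇒ +0.205117 -0.010464 +0.000050 = +0.194703;  D = +0.128529-0.146252i
d^3_{2,-1}: k∈[0..1] ⇒ -0.042293 +0.000809 = -0.041484;  D = +0.002536+0.041406i
d^3_{3,-1}: single k=0 term ⇒ +0.005066;  D = -0.003784-0.003369i
Y_3^{m'}(θ=2.621,φ=2.1594) and Σ D·Y over m':
  (-0.0861+0.1006i)·(+0.0504-0.0099i)  (+0.0378+0.5090i)·(+0.0841-0.2026i)  (+0.4743+0.4114i)·(-0.2466-0.3694i)  (-0.5356+0.0363i)·(-0.2470+0.0000i)  (+0.1285-0.1463i)·(+0.2466-0.3694i)  (+0.0025+0.0414i)·(+0.0841+0.2026i)  (-0.0038-0.0034i)·(-0.0504-0.0099i)
Y_3^-1(R⁻¹ n̂) = +0.239907-0.323863i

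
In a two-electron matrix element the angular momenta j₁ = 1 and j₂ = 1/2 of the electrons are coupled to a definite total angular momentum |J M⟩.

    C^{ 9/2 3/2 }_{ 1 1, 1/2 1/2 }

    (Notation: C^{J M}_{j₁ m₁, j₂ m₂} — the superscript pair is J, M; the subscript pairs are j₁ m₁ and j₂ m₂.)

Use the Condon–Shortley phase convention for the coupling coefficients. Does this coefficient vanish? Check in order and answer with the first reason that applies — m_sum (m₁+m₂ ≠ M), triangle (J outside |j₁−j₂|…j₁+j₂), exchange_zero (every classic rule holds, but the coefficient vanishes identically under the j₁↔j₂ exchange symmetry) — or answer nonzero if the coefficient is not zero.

m-sum: m₁+m₂ = 1+1/2 = 3/2, M = 3/2  ✓
triangle: need |j₁−j₂| ≤ J ≤ j₁+j₂, i.e. J ∈ [1/2, 3/2]; J = 9/2 is outside ✗ ⇒ coefficient is 0

triangle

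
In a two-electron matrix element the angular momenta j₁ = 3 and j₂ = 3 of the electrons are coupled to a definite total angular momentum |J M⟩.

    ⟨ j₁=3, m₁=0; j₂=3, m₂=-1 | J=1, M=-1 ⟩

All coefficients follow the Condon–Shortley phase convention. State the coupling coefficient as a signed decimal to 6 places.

√[3·5!1!1!/8! · 3!3!2!4!0!2!] = √(216/7)
  +(−1)^2/∏(2,3,1,0,0,1)! = 1/12  (running 1/12)
⟨..|..⟩ = √(216/7)·(1/12) = +0.462910

+√(3/14) = +0.462910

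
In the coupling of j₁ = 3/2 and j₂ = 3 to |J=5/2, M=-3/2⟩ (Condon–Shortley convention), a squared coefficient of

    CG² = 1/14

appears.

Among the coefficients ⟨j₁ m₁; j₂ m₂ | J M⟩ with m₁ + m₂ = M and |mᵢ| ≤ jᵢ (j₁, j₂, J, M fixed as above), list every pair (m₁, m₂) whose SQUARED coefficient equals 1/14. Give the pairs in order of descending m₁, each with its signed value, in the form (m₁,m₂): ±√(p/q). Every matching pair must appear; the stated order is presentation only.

(1/2,-2): +√(1/14)

Admissible pairs with m₁+m₂ = M = -3/2: (-3/2,0), (-1/2,-1), (1/2,-2), (3/2,-3)
  (m₁,m₂)=(3/2,-3): CG² = 9/28, CG = +√(9/28)
  (m₁,m₂)=(1/2,-2): CG² = 1/14, CG = +√(1/14)   ← matches the target
  (m₁,m₂)=(-1/2,-1): CG² = 7/20, CG = −√(7/20)
  (m₁,m₂)=(-3/2,0): CG² = 9/35, CG = +√(9/35)
Pairs with CG² = 1/14: (1/2,-2): +√(1/14)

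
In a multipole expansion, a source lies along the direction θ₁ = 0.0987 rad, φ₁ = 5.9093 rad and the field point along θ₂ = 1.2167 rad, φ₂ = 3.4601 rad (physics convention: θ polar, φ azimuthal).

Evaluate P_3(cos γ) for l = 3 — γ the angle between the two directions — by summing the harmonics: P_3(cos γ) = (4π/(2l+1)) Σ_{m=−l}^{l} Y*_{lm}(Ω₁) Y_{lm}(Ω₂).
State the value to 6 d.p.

-0.359491

Summing Y*_{l m}(θ₁,φ₁)·Y_{l m}(θ₂,φ₂) over m ∈ [−3, 3]; prefactor 4π/(2·3+1) = 1.795196:
  m=-3: (0.000173, -0.000360) × (-0.198717, 0.281151) = (0.000067, 0.000120)  (running Σ = (0.000067, 0.000120))
  m=-2: (0.007241, -0.006715) × (0.250616, -0.185435) = (0.000569, -0.003026)  (running Σ = (0.000636, -0.002905))
  m=-1: (0.117145, -0.045961) × (0.114822, -0.037861) = (0.011711, -0.009712)  (running Σ = (0.012347, -0.012618))
  m=0: (0.724691, -0.000000) × (-0.310402, 0.000000) = (-0.224945, 0.000000)  (running Σ = (-0.212599, -0.012618))
  m=1: (-0.117145, -0.045961) × (-0.114822, -0.037861) = (0.011711, 0.009712)  (running Σ = (-0.200888, -0.002905))
  m=2: (0.007241, 0.006715) × (0.250616, 0.185435) = (0.000569, 0.003026)  (running Σ = (-0.200318, 0.000120))
  m=3: (-0.000173, -0.000360) × (0.198717, 0.281151) = (0.000067, -0.000120)  (running Σ = (-0.200252, -0.000000))
Σ over m = (-0.200252, -0.000000); ×(4π/7) → (-0.359491, -0.000000). Real part: -0.359491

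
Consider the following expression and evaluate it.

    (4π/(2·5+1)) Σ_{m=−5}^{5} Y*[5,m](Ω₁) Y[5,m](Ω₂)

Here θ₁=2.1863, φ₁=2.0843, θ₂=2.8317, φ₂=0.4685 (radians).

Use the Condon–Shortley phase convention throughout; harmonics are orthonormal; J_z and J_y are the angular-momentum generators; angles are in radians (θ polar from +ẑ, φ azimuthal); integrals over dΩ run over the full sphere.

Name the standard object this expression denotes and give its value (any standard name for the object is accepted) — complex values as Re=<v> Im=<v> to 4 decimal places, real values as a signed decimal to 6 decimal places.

Legendre polynomial (addition theorem), -0.000477

This sum is the spherical-harmonic addition theorem: it equals the Legendre polynomial P_l(cos γ) of the angle γ between the two directions.
Expand P_5 via completeness: Σ_{m} conj(Y_{5,m}) at Ω₁ times Y_{5,m} at Ω₂ —
  term(m=-5) = (-0.000046, 0.000201)   from Y*(Ω₁)=(-0.091458, -0.141416), Y(Ω₂)=(-0.000854, -0.000877)
  term(m=-4) = (0.004479, 0.000815)   from Y*(Ω₁)=(0.174982, -0.333484), Y(Ω₂)=(0.003610, 0.011538)
  term(m=-3) = (0.003563, -0.026228)   from Y*(Ω₁)=(0.376462, -0.011405), Y(Ω₂)=(0.011564, -0.069319)
  term(m=-2) = (-0.000011, -0.000001)   from Y*(Ω₁)=(0.000023, 0.000038), Y(Ω₂)=(-0.152984, 0.208157)
  term(m=-1) = (0.008546, -0.189758)   from Y*(Ω₁)=(0.171279, -0.303704), Y(Ω₂)=(0.486080, -0.245995)
  term(m=+0) = (-0.033478, 0.000000)   from Y*(Ω₁)=(0.090074, -0.000000), Y(Ω₂)=(-0.371669, 0.000000)
  term(m=+1) = (0.008546, 0.189758)   from Y*(Ω₁)=(-0.171279, -0.303704), Y(Ω₂)=(-0.486080, -0.245995)
  term(m=+2) = (-0.000011, 0.000001)   from Y*(Ω₁)=(0.000023, -0.000038), Y(Ω₂)=(-0.152984, -0.208157)
  term(m=+3) = (0.003563, 0.026228)   from Y*(Ω₁)=(-0.376462, -0.011405), Y(Ω₂)=(-0.011564, -0.069319)
  term(m=+4) = (0.004479, -0.000815)   from Y*(Ω₁)=(0.174982, 0.333484), Y(Ω₂)=(0.003610, -0.011538)
  term(m=+5) = (-0.000046, -0.000201)   from Y*(Ω₁)=(0.091458, -0.141416), Y(Ω₂)=(0.000854, -0.000877)
Total Σ_m = (-0.000417, 0.000000). Multiply by 1.142397: (-0.000477, 0.000000). P_5(cos γ) = -0.000477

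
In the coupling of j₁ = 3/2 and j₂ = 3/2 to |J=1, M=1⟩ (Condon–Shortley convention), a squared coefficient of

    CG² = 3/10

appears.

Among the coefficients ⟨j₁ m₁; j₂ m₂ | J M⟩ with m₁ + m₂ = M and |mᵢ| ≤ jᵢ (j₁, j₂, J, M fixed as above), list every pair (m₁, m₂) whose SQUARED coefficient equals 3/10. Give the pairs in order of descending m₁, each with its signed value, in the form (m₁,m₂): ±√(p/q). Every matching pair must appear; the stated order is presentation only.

Admissible pairs with m₁+m₂ = M = 1: (-1/2,3/2), (1/2,1/2), (3/2,-1/2)
  (m₁,m₂)=(3/2,-1/2): CG² = 3/10, CG = +√(3/10)   ← matches the target
  (m₁,m₂)=(1/2,1/2): CG² = 2/5, CG = −√(2/5)
  (m₁,m₂)=(-1/2,3/2): CG² = 3/10, CG = +√(3/10)   ← matches the target
Pairs with CG² = 3/10: (3/2,-1/2): +√(3/10); (-1/2,3/2): +√(3/10)

(3/2,-1/2): +√(3/10); (-1/2,3/2): +√(3/10)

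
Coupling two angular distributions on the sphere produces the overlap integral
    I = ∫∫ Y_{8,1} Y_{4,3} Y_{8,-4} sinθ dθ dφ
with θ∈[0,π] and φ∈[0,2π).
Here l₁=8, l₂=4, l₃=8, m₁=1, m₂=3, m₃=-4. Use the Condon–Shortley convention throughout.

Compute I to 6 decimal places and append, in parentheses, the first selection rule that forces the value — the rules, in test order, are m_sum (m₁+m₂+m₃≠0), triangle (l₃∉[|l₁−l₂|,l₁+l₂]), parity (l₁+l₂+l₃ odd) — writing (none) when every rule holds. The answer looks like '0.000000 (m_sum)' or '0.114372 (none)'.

-0.127049 (none)

Checks pass: Σm=0; 20 even; l₃=8∈[4,12].
(2·8+1)(2·4+1)(2·8+1) = 2601
Δ: 4! 12! 4! / 21! → 1/185175900
sum: t=0:+1/557383680 t=1:−1/21772800 t=2:+1/8294400 t=3:−1/21772800 t=4:+1/557383680 = 1/30965760
3j²(8 4 8; 0 0 0) = Δ·Π!·Σ² = 36/4199  (sign +1)
sum: t=3:−1/139345920 t=4:+1/313528320 = -1/250822656
3j²(8 4 8; 1 3 -4) = Δ·Π!·Σ² = 1375/151164  (sign -1)
combine: 4πI² = 2601·36/4199·1375/151164 = 12375/61009
take √, sign -1: I = -0.12704884
No selection rule forces the value: the integral is nonzero (none).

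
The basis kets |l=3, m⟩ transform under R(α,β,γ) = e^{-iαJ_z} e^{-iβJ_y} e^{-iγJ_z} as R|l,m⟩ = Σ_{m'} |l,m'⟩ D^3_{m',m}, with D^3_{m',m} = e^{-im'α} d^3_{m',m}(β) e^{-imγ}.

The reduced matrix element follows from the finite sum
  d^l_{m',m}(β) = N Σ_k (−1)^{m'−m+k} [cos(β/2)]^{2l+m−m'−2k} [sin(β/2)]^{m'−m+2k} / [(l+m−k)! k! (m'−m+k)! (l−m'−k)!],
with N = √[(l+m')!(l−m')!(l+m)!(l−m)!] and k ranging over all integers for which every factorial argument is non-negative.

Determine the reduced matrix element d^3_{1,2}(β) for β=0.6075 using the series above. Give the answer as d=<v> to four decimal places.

d^3_{1,2}(β=0.6075) via the finite sum:
Half-angle: c=0.954222, s=0.299101. N=√(24·2·120·1)=75.894664
The bounds max(0,m−m')=1 and min(l+m,l−m')=2 give 2 terms
  k=1: (−1)^0·75.8947/(24)·0.9542^5·0.2991^1 = +0.748279
  k=2: (−1)^1·75.8947/(12)·0.9542^3·0.2991^3 = -0.147038
d^3_{1,2}(0.6075) = +0.748279 -0.147038 = +0.601241

d=0.6012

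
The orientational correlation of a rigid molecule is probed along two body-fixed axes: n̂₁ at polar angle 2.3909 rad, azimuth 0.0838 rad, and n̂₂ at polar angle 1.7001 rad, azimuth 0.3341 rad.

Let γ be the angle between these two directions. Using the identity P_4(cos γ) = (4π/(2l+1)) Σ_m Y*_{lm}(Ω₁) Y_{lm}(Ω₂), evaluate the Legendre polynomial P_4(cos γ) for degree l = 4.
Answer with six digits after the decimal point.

Summing Y*_{l m}(θ₁,φ₁)·Y_{l m}(θ₂,φ₂) over m ∈ [−4, 4]; prefactor 4π/(2·4+1) = 1.396263:
  [-4]  conj(Y_{4,-4})(Ω₁) = 0.09049 + 0.03152j ; Y_{4,-4}(Ω₂) = 0.09939 - 0.41624j ; Δ = 0.02211 - 0.03453j
  [-3]  conj(Y_{4,-3})(Ω₁) = -0.28138 - 0.07227j ; Y_{4,-3}(Ω₂) = -0.08473 + 0.13263j ; Δ = 0.03343 - 0.03120j
  [-2]  conj(Y_{4,-2})(Ω₁) = 0.42096 + 0.07122j ; Y_{4,-2}(Ω₂) = -0.22816 + 0.18009j ; Δ = -0.10887 + 0.05956j
  [-1]  conj(Y_{4,-1})(Ω₁) = -0.17465 - 0.01467j ; Y_{4,-1}(Ω₂) = 0.16479 - 0.05720j ; Δ = -0.02962 + 0.00757j
  [+0]  conj(Y_{4,0})(Ω₁) = -0.32101 + 0.00000j ; Y_{4,0}(Ω₂) = 0.26561 + 0.00000j ; Δ = -0.08526 + 0.00000j
  [+1]  conj(Y_{4,1})(Ω₁) = 0.17465 - 0.01467j ; Y_{4,1}(Ω₂) = -0.16479 - 0.05720j ; Δ = -0.02962 - 0.00757j
  [+2]  conj(Y_{4,2})(Ω₁) = 0.42096 - 0.07122j ; Y_{4,2}(Ω₂) = -0.22816 - 0.18009j ; Δ = -0.10887 - 0.05956j
  [+3]  conj(Y_{4,3})(Ω₁) = 0.28138 - 0.07227j ; Y_{4,3}(Ω₂) = 0.08473 + 0.13263j ; Δ = 0.03343 + 0.03120j
  [+4]  conj(Y_{4,4})(Ω₁) = 0.09049 - 0.03152j ; Y_{4,4}(Ω₂) = 0.09939 + 0.41624j ; Δ = 0.02211 + 0.03453j
Σ over m = -0.25117 + 0.00000j; ×(4π/9) → -0.35070 + 0.00000j. Real part: -0.350699

-0.350699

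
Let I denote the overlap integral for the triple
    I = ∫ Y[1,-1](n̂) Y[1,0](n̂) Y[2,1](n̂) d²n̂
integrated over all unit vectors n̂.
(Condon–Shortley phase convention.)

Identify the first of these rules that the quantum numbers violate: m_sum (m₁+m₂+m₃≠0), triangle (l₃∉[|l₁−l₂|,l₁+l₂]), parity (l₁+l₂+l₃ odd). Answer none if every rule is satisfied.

m₁+m₂+m₃ = -1 + 0 + 1 = 0  ✓
triangle: |1−1|=0 ≤ l₃=2 ≤ 1+1=2  ✓
parity: l₁+l₂+l₃ = 4 is even  ✓

none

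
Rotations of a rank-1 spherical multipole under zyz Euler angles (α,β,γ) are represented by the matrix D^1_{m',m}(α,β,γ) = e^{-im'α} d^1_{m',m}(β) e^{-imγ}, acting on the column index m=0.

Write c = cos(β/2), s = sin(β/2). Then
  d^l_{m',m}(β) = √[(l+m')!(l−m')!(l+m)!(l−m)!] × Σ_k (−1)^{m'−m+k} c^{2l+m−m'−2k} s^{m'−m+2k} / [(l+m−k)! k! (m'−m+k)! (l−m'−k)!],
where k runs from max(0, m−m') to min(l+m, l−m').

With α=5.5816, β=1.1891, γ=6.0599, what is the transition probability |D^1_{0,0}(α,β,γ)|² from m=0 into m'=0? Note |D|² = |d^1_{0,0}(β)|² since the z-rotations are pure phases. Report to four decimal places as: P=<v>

First d^1_{0,0}(β=1.1891), then the phase factors e^{-i(0)α} and e^{-i(0)γ}:
Half-angle: c=0.828401, s=0.560136. N=√(1·1·1·1)=1.000000
k∈{0,1} keeps every argument non-negative
  k=0: (−1)^0·1.0000/(1)·0.8284^2·0.5601^0 = +0.686248
  k=1: (−1)^1·1.0000/(1)·0.8284^0·0.5601^2 = -0.313752
d^1_{0,0}(1.1891) = +0.686248 -0.313752 = +0.372495
|D^1_{0,0}|² = |d^1_{0,0}(β)|² = (+0.372495)² = 0.138753 (the z-rotation phases have unit modulus)

P=0.1388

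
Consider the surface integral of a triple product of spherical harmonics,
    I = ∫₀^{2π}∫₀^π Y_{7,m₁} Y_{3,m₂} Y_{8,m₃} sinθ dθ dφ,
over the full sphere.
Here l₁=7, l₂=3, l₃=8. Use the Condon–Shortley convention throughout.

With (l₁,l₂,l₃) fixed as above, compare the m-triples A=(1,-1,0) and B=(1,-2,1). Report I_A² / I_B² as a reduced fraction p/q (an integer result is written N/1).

9/1280

Same 7,3,8: normalisation and zero-m 3j drop out of the ratio.
A: Δ: 2! 12! 4! / 19! → 1/5290740; sum: t=0:+1/4147200 t=1:−1/3628800 t=2:+1/46448640 = -1/77414400; 3j²(7 3 8; 1 -1 0) = Δ·Π!·Σ² = 3/41990  (sign -1)
B: Δ: 2! 12! 4! / 19! → 1/5290740; sum: t=0:+1/6220800 t=1:−1/14515200 = 1/10886400; 3j²(7 3 8; 1 -2 1) = Δ·Π!·Σ² = 128/12597  (sign -1)
I_A²/I_B² = (3/41990)/(128/12597) = 9/1280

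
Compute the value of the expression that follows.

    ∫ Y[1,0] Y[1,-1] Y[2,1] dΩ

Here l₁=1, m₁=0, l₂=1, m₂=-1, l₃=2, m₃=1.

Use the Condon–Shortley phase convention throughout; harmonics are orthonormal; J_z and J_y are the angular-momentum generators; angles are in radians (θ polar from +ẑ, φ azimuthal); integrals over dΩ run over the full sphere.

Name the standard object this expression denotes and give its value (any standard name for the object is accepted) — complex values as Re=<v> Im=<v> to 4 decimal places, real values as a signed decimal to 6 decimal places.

Gaunt coefficient, -0.218510

This is a Gaunt coefficient — the integral of a triple product of spherical harmonics over the sphere.
m-sum 0 ✓  L=4 even ✓  0≤2≤2 ✓
Π(2lᵢ+1) = 3×3×5 = 45
triangle coeff Δ(1,1,2) = 1/30
Σ_t [0,0]: t=0:+1/1 = 1/1
(3j)²=2/15 [(1 1 2; 0 0 0)], sign=+1
Σ_t [0,0]: t=0:+1/2 = 1/2
(3j)²=1/10 [(1 1 2; 0 -1 1)], sign=-1
⇒ 4πI² = 3/5
I = (-1)√(3/5/(4π)) = -0.21850969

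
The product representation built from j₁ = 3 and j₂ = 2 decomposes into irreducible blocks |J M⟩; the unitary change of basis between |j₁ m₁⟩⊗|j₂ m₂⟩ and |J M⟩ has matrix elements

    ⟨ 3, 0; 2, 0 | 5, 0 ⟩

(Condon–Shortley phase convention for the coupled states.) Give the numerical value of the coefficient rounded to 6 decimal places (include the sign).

+√(10/21) ≈ +0.690066

j₁+j₂−J=0  J+j₁−j₂=6  J−j₁+j₂=4  j₁+j₂+J+1=11
(j₁±m₁, j₂±m₂, J±M) = (3,3,2,2,5,5)
P² = 69120/7
sum k=0..0:
  [0] +1/144 = 1/144
S = 1/144
C² = P²·S² = 10/21 ; C = +0.690066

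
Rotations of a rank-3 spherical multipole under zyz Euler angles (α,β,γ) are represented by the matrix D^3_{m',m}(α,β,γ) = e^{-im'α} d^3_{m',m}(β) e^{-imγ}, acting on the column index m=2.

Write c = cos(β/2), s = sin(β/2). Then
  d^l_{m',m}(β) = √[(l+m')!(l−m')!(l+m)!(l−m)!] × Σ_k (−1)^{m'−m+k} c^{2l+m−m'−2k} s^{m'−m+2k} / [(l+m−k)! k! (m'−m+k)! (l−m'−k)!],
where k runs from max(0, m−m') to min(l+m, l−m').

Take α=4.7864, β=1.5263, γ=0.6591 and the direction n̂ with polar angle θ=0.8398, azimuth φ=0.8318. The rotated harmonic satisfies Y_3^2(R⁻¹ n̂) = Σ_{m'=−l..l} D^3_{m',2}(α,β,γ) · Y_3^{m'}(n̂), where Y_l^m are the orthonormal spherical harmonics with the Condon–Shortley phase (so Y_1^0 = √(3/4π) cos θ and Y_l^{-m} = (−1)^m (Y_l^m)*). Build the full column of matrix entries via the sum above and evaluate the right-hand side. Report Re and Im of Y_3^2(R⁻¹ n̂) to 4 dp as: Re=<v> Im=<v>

Need the full column D^3_{m',2} for m'=−3..3 at α=4.7864, β=1.5263, γ=0.6591.
cos(β/2)=0.722662, sin(β/2)=0.691201
d^3_{-3,2}: single k=5 term ⇒ +0.279276;  D = +0.248405+0.127632i
d^3_{-2,2}: k∈[4..5] ⇒ +0.596017 -0.109050 = +0.486967;  D = -0.189911+0.448409i
d^3_{-1,2}: k∈[3..4] ⇒ +0.788224 -0.360544 = +0.427680;  D = -0.405072-0.137213i
d^3_{0,2}: k∈[2..3] ⇒ +0.713693 -0.652904 = +0.060788;  D = +0.015192-0.058859i
d^3_{1,2}: k∈[1..2] ⇒ +0.430806 -0.788224 = -0.357418;  D = -0.351734-0.063491i
d^3_{2,2}: k∈[0..1] ⇒ +0.142434 -0.651509 = -0.509076;  D = +0.053139-0.506295i
d^3_{3,2}: single k=0 term ⇒ -0.333701;  D = +0.333545+0.010197i
Y_3^{m'}(θ=0.8398,φ=0.8318) and Σ D·Y over m':
  (+0.2484+0.1276i)·(-0.1375-0.1037i)  (-0.1899+0.4484i)·(-0.0350-0.3766i)  (-0.4051-0.1372i)·(+0.1991-0.2185i)  (+0.0152-0.0589i)·(-0.1922+0.0000i)  (-0.3517-0.0635i)·(-0.1991-0.2185i)  (+0.0531-0.5063i)·(-0.0350+0.3766i)  (+0.3335+0.0102i)·(+0.1375-0.1037i)
Y_3^2(R⁻¹ n̂) = +0.332901+0.179063i

Re=0.3329 Im=0.1791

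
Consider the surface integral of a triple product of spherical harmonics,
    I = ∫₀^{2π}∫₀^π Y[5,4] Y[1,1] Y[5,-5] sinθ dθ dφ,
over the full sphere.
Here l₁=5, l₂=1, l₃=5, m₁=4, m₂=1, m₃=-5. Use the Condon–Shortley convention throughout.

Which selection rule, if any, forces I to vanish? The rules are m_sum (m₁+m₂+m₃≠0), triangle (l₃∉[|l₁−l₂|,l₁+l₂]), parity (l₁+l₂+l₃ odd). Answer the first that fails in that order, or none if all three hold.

parity

azimuthal sum: 4 + 1 − 5 = 0  ✓
4 ≤ 5 ≤ 6 (triangle on l)  ✓
L = 5 + 1 + 5 = 11 (odd)  ✗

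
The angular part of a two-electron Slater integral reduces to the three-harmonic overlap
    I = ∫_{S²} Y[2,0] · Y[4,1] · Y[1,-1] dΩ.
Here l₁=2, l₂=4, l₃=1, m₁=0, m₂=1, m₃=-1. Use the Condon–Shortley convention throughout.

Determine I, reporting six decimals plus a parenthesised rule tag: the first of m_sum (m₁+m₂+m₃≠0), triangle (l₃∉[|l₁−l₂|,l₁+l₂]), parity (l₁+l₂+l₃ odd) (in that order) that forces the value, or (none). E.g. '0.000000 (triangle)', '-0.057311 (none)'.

|2−4|≤1≤2+4 violated ⇒ I = 0

0.000000 (triangle)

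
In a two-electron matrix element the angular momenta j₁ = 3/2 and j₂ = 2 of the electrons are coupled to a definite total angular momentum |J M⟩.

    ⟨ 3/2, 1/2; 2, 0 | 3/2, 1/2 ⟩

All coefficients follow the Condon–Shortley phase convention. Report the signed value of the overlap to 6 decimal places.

√[4·2!1!2!/6! · 2!1!2!2!2!1!] = √(16/45)
  +(−1)^0/∏(0,2,1,2,0,0)! = 1/4  (running 1/4)
  +(−1)^1/∏(1,1,0,1,1,1)! = -1  (running -3/4)
⟨..|..⟩ = √(16/45)·(-3/4) = -0.447214

-0.447214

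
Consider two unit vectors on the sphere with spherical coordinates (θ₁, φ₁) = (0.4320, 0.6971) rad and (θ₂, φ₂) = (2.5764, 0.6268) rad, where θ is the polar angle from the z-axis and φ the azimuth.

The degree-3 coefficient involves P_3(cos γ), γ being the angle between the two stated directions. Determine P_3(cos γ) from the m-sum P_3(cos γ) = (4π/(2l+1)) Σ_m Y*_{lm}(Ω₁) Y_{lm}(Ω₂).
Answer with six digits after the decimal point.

Addition theorem: P_3(cos γ) = (4π/7) Σ_m Y*_{lm}(Ω₁) Y_{lm}(Ω₂), m = −3…3:
  [-3]  conj(Y_{3,-3})(Ω₁) = (-0.015229, 0.026567) ; Y_{3,-3}(Ω₂) = (-0.019529, -0.061050) ; Δ = (0.001919, 0.000411)
  [-2]  conj(Y_{3,-2})(Ω₁) = (0.028582, 0.160164) ; Y_{3,-2}(Ω₂) = (-0.077215, 0.235212) ; Δ = (-0.039880, -0.005644)
  [-1]  conj(Y_{3,-1})(Ω₁) = (0.324046, 0.271338) ; Y_{3,-1}(Ω₂) = (0.359686, -0.260493) ; Δ = (0.187236, 0.013184)
  [+0]  conj(Y_{3,0})(Ω₁) = (0.380747, -0.000000) ; Y_{3,0}(Ω₂) = (-0.178300, 0.000000) ; Δ = (-0.067887, 0.000000)
  [+1]  conj(Y_{3,1})(Ω₁) = (-0.324046, 0.271338) ; Y_{3,1}(Ω₂) = (-0.359686, -0.260493) ; Δ = (0.187236, -0.013184)
  [+2]  conj(Y_{3,2})(Ω₁) = (0.028582, -0.160164) ; Y_{3,2}(Ω₂) = (-0.077215, -0.235212) ; Δ = (-0.039880, 0.005644)
  [+3]  conj(Y_{3,3})(Ω₁) = (0.015229, 0.026567) ; Y_{3,3}(Ω₂) = (0.019529, -0.061050) ; Δ = (0.001919, -0.000411)
Accumulated sum (0.230665, 0.000000); after 4π/(2l+1) scaling, (0.414088, 0.000000) ⇒ P_3 = 0.414088

0.414088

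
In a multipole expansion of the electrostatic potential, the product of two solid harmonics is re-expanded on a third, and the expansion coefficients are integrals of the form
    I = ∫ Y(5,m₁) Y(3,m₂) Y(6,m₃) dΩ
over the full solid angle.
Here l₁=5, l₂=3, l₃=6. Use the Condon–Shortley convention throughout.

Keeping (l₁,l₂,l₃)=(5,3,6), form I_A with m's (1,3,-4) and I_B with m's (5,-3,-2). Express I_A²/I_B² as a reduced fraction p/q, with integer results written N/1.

l's match ⇒ only the (l;m) 3-j factors differ between A and B.
A: triangle coeff Δ(5,3,6) = 1/675675; Σ_t [2,2]: t=2:+1/69120 = 1/69120; (3j)²=4/143 [(5 3 6; 1 3 -4)], sign=+1
B: triangle coeff Δ(5,3,6) = 1/675675; Σ_t [0,0]: t=0:+1/1935360 = 1/1935360; (3j)²=1/1001 [(5 3 6; 5 -3 -2)], sign=+1
I_A²/I_B² = (4/143)/(1/1001) = 28/1

28/1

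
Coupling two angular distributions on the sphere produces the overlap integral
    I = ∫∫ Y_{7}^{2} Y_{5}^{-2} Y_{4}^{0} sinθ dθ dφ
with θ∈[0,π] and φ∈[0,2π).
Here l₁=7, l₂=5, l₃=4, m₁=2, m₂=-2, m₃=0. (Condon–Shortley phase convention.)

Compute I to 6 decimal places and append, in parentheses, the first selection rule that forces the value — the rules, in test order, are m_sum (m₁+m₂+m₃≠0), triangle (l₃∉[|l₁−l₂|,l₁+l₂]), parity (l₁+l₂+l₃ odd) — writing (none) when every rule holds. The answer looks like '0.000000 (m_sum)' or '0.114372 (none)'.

Checks pass: Σm=0; 16 even; l₃=4∈[2,12].
(2·7+1)(2·5+1)(2·4+1) = 1485
Δ: 8! 6! 2! / 17! → 1/6126120
sum: t=3:−1/69120 t=4:+1/20736 t=5:−1/69120 = 1/51840
3j²(7 5 4; 0 0 0) = Δ·Π!·Σ² = 280/21879  (sign +1)
sum: t=1:−1/483840 t=2:+1/51840 t=3:−1/69120 = 1/362880
3j²(7 5 4; 2 -2 0) = Δ·Π!·Σ² = 16/17017  (sign +1)
combine: 4πI² = 1485·280/21879·16/17017 = 9600/537251
take √, sign +1: I = 0.03770874
No selection rule forces the value: the integral is nonzero (none).

0.037709 (none)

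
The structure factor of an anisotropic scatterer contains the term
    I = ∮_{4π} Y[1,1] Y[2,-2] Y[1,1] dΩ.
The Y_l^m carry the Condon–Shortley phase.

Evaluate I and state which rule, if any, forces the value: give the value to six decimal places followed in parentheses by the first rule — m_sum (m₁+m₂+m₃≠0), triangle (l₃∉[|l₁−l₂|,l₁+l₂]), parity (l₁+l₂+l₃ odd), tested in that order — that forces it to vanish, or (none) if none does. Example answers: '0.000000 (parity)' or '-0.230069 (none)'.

m-sum 0 ✓  L=4 even ✓  1≤1≤3 ✓
Π(2lᵢ+1) = 3×5×3 = 45
triangle coeff Δ(1,2,1) = 1/30
Σ_t [1,1]: t=1:−1/1 = -1/1
(3j)²=2/15 [(1 2 1; 0 0 0)], sign=+1
Σ_t [0,0]: t=0:+1/4 = 1/4
(3j)²=1/5 [(1 2 1; 1 -2 1)], sign=+1
⇒ 4πI² = 6/5
I = (+1)√(6/5/(4π)) = 0.30901936
No selection rule forces the value: the integral is nonzero (none).

0.309019 (none)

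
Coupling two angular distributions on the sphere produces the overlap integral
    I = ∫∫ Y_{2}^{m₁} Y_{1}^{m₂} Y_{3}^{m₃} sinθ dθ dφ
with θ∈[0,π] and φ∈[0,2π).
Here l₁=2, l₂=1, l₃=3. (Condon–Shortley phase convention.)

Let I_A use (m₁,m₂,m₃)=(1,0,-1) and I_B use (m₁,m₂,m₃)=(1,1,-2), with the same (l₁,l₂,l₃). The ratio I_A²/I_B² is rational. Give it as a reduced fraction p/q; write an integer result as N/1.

4/5

Shared (l₁,l₂,l₃)=(2,1,3): N and (l;000)² cancel in I_A²/I_B².
A: Δ = 0!·4!·2!/7! = 1/105; Racah Σ t=0..0: t=0:+1/6 = 1/6; ⇒ 3j(2 1 3; 1 0 -1)² = 8/105, sgn +1
B: Δ = 0!·4!·2!/7! = 1/105; Racah Σ t=0..0: t=0:+1/12 = 1/12; ⇒ 3j(2 1 3; 1 1 -2)² = 2/21, sgn -1
I_A²/I_B² = (8/105)/(2/21) = 4/5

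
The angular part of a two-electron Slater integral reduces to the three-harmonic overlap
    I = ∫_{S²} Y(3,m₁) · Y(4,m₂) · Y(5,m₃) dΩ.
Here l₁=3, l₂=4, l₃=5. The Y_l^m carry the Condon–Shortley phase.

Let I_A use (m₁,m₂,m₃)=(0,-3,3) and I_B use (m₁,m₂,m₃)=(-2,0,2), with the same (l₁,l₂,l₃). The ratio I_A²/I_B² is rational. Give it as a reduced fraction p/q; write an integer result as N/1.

Shared (l₁,l₂,l₃)=(3,4,5): N and (l;000)² cancel in I_A²/I_B².
A: Δ = 2!·4!·6!/13! = 1/180180; Racah Σ t=0..1: t=0:+1/1440 t=1:−1/2880 = 1/2880; ⇒ 3j(3 4 5; 0 -3 3)² = 7/715, sgn +1
B: Δ = 2!·4!·6!/13! = 1/180180; Racah Σ t=1..2: t=1:−1/864 t=2:+1/576 = 1/1728; ⇒ 3j(3 4 5; -2 0 2)² = 5/1287, sgn -1
I_A²/I_B² = (7/715)/(5/1287) = 63/25

63/25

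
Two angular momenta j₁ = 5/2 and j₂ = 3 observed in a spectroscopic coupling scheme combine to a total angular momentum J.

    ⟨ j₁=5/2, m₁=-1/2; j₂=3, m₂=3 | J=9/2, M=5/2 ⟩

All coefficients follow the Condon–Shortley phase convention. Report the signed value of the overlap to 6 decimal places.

j₁+j₂−J=1  J+j₁−j₂=4  J−j₁+j₂=5  j₁+j₂+J+1=11
(j₁±m₁, j₂±m₂, J±M) = (2,3,6,0,7,2)
P² = 691200/11
sum k=1..1:
  [1] −1/480 = -1/480
S = -1/480
C² = P²·S² = 3/11 ; C = -0.522233

-0.522233  (= −√(3/11))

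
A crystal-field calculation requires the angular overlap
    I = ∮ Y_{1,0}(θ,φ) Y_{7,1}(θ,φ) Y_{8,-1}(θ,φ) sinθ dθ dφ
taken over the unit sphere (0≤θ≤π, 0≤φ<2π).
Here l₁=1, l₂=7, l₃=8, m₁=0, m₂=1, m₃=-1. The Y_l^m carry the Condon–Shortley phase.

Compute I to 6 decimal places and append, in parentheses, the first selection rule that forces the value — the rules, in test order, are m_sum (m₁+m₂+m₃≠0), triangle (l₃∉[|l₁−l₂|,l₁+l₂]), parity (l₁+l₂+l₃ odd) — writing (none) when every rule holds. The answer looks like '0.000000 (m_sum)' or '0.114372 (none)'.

-0.242860 (none)

Rules hold: Σm=0, L=16 even, 6≤8≤8.
N = 3·15·17 = 765
Δ = 0!·2!·14!/17! = 1/2040
Racah Σ t=0..0: t=0:+1/25401600 = 1/25401600
⇒ 3j(1 7 8; 0 0 0)² = 8/255, sgn +1
Racah Σ t=0..0: t=0:+1/29030400 = 1/29030400
⇒ 3j(1 7 8; 0 1 -1)² = 21/680, sgn -1
4πI² = N·(3j₀)²·(3jₘ)² = 63/85
I = -1·√(0.741176/4π) = -0.24285994
No selection rule forces the value: the integral is nonzero (none).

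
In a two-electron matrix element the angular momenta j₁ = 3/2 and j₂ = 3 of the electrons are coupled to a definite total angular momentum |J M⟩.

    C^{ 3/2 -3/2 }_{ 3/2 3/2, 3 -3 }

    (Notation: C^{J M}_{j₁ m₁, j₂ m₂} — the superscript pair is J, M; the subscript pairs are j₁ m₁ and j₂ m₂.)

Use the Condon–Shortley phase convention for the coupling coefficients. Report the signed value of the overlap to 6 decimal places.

triangle: 3!*0!*3!/7! = 36/5040
(j±m)!: 3!*0!*0!*6!*0!*3! = 25920
prefactor² = (2J+1)*Δ*N² = 5184/7
  k=0: +1/(0!*3!*0!*0!*0!*3!) = 1/36
Σ = 1/36  ⇒  CG² = 5184/7*(1/36)² = 4/7
CG = +√(4/7) = +0.755929

+0.755929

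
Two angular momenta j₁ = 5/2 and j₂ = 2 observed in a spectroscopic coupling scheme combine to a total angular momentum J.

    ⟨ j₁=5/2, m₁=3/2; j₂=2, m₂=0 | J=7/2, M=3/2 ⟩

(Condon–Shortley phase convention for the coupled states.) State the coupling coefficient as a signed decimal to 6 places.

√[8·1!4!3!/9! · 4!1!2!2!5!2!] = √(512/7)
  +(−1)^0/∏(0,1,1,2,3,1)! = 1/12  (running 1/12)
  +(−1)^1/∏(1,0,0,1,4,2)! = -1/48  (running 1/16)
⟨..|..⟩ = √(512/7)·(1/16) = +0.534522

+√(2/7) ≈ +0.534522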